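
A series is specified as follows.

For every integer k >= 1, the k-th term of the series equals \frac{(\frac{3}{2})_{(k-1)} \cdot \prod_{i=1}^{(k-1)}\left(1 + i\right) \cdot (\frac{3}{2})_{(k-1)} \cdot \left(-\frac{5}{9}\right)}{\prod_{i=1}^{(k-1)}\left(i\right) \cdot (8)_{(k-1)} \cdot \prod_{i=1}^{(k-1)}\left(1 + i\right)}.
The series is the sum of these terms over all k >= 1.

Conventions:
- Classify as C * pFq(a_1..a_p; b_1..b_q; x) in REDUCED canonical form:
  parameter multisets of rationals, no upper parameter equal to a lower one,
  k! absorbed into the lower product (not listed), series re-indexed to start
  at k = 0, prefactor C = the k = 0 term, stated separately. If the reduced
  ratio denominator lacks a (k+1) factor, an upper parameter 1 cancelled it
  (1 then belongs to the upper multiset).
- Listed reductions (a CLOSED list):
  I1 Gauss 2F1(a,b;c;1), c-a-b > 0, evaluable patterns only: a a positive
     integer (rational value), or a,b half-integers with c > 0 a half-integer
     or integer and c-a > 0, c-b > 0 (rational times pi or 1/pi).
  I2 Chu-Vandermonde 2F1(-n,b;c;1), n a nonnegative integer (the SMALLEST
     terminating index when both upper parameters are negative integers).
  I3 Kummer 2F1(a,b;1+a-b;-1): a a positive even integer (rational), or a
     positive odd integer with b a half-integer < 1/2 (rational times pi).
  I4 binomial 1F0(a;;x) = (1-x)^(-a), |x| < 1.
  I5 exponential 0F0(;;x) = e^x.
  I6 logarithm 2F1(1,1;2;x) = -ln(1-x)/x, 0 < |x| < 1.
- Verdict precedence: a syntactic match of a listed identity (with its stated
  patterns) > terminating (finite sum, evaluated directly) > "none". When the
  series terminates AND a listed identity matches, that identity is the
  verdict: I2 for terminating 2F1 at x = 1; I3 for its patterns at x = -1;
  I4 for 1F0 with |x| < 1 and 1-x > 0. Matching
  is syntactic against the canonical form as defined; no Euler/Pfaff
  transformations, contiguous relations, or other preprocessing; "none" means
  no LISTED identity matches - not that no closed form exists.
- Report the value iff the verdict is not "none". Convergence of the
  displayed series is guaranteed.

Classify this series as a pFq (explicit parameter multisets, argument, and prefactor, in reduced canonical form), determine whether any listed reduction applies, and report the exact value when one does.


Canonical form: C = -\frac{5}{9} times 2F1 with upper {\frac{3}{2}, \frac{3}{2}}, lower {8}, x = 1. Verdict: Gauss (I1, half-integer pattern) fires (x = 1; upper {\frac{3}{2}, \frac{3}{2}} half-integers, c = 8 in the evaluable pattern). Its exact value is \left(-\frac{524288}{205821}\right) / \pi.

The tell: t_0 being -\frac{5}{9}, the lower running product (C = -5/9) is a rising factorial.
Adjacent-term ratio: r(k) = 1 * (k+\frac{3}{2}) (k+\frac{3}{2}) / [(k+8) (k+1)] - poly over poly, x = 1 from leading terms; C = -\frac{5}{9} at k = 0.


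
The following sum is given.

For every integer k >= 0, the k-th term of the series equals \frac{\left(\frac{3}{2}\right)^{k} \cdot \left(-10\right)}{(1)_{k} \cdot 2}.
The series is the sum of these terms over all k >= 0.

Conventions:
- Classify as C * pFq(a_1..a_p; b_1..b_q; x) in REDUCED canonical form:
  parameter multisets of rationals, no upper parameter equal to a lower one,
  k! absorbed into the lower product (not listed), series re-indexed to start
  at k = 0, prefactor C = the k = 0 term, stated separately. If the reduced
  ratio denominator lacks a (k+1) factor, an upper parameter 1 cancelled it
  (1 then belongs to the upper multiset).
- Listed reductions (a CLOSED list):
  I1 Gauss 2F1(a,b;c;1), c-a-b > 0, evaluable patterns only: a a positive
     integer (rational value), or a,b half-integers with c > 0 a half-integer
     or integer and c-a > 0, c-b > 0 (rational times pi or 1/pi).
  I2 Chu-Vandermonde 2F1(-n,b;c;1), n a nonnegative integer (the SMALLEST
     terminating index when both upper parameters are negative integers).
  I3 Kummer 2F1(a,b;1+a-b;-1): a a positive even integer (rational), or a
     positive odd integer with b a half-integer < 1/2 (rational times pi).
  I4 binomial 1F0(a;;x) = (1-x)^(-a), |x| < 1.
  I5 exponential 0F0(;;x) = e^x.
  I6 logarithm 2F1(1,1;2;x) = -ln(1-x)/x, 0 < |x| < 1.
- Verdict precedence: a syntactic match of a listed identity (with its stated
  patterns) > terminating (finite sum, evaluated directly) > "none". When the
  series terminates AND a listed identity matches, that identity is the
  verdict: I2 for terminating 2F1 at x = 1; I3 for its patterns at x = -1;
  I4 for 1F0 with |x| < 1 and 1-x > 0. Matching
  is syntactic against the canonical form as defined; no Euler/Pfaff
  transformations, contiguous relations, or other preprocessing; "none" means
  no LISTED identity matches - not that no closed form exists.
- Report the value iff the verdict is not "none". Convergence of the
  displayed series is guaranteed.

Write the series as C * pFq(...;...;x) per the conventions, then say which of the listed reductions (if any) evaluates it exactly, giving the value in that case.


Prefactor -5, argument \frac{3}{2}: 0F0 with upper {-} over lower {-}. Verdict: the exponential series (I5) fires (the 0F0 exponential series at x = \frac{3}{2}). Its exact value is \left(-5\right) \cdot e^{\frac{3}{2}}.

Key observation: x = \frac{3}{2} and (1)_k (prefactor -5) is k! itself.
Step ratio: r(k) = \frac{3}{2} * 1 / [(k+1)] - poly over poly, x = \frac{3}{2} from leading terms; C = -5 at k = 0.


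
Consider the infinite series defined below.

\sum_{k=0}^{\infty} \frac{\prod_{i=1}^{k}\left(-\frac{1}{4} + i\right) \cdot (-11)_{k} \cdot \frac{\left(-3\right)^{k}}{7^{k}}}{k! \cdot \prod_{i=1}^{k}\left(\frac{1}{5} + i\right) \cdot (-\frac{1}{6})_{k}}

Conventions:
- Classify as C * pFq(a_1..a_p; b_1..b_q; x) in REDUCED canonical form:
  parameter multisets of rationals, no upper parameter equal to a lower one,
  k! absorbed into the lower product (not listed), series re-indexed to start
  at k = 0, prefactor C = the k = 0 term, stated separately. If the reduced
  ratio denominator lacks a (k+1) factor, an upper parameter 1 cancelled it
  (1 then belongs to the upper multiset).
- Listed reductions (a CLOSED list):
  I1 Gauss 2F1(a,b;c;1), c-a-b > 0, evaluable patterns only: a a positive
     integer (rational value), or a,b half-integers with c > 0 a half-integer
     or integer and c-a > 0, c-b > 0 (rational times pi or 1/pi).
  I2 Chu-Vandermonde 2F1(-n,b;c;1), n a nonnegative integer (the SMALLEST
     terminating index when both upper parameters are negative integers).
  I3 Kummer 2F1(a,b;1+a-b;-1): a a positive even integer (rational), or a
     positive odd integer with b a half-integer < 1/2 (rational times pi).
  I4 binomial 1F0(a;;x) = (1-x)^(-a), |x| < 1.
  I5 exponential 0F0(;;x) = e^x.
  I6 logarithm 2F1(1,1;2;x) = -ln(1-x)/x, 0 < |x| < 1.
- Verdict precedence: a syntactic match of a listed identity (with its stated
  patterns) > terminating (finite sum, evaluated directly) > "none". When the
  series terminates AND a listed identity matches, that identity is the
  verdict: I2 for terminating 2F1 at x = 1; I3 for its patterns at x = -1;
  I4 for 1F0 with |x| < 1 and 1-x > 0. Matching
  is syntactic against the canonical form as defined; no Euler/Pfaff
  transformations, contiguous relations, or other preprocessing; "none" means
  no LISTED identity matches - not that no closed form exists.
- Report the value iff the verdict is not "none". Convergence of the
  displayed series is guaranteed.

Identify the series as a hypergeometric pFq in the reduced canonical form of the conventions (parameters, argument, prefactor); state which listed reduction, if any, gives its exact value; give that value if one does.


This is 1 * 2F2(-11, \frac{3}{4}; -\frac{1}{6}, \frac{6}{5}; -\frac{3}{7}) in reduced canonical form. Verdict: terminating. With -11 upstairs the series is a 12-term polynomial sum; evaluated term by term. Sum: -\frac{1996108737813608083831079281273231597}{24512140712285984672978991891611648}.

Key observation: x = -\frac{3}{7} and the two geometric factors (prefactor 1) combine into one argument.
Step ratio: r(k) = -\frac{3}{7} * (k-11) (k+\frac{3}{4}) / [(k-\frac{1}{6}) (k+\frac{6}{5}) (k+1)] - rational in k, leading ratio -\frac{3}{7}; with t_0 = 1, classification follows.


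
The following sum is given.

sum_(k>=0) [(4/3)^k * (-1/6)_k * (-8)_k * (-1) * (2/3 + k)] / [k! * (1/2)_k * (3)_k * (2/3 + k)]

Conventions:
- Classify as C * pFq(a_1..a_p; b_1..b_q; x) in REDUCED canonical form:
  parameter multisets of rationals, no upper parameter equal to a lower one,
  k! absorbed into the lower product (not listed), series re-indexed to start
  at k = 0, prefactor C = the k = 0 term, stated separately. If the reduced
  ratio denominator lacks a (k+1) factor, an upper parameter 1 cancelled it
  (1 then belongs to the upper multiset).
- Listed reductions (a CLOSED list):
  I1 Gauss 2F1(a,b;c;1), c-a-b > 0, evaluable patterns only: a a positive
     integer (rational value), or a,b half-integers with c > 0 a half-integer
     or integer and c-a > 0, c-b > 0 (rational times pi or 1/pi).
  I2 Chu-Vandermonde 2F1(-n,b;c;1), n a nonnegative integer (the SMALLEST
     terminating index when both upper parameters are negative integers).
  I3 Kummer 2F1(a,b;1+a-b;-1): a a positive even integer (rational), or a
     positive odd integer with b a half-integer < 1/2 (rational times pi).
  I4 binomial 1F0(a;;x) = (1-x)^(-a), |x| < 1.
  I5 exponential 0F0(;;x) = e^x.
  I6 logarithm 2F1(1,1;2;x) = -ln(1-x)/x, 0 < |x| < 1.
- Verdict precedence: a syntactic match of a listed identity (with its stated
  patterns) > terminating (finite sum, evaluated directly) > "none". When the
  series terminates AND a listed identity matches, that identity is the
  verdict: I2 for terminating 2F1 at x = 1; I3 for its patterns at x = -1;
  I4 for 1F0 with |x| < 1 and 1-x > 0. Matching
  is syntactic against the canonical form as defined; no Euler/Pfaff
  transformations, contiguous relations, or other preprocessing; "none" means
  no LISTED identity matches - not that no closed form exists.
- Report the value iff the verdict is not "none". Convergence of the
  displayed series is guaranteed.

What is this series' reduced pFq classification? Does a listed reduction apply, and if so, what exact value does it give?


x = 4/3 here; the reduced form reads 2F2, upper {-8, -1/6}, lower {1/2, 3}, C = -1. Verdict: terminating - no listed pattern fits, but -8 in the upper list cuts the series at k = 8; direct evaluation. Exact value: -1065337947801427/642527195494275.

The tell: from the first term -1: k + 2/3 divides numerator and denominator alike; C = -1, x = 4/3 after cancelling.
Adjacent-term ratio: r(k) = (4/3) * (k-8) (k-1/6) / [(k+1/2) (k+3) (k+1)] - rational; roots negated = parameters, x = (4/3), C = -1.


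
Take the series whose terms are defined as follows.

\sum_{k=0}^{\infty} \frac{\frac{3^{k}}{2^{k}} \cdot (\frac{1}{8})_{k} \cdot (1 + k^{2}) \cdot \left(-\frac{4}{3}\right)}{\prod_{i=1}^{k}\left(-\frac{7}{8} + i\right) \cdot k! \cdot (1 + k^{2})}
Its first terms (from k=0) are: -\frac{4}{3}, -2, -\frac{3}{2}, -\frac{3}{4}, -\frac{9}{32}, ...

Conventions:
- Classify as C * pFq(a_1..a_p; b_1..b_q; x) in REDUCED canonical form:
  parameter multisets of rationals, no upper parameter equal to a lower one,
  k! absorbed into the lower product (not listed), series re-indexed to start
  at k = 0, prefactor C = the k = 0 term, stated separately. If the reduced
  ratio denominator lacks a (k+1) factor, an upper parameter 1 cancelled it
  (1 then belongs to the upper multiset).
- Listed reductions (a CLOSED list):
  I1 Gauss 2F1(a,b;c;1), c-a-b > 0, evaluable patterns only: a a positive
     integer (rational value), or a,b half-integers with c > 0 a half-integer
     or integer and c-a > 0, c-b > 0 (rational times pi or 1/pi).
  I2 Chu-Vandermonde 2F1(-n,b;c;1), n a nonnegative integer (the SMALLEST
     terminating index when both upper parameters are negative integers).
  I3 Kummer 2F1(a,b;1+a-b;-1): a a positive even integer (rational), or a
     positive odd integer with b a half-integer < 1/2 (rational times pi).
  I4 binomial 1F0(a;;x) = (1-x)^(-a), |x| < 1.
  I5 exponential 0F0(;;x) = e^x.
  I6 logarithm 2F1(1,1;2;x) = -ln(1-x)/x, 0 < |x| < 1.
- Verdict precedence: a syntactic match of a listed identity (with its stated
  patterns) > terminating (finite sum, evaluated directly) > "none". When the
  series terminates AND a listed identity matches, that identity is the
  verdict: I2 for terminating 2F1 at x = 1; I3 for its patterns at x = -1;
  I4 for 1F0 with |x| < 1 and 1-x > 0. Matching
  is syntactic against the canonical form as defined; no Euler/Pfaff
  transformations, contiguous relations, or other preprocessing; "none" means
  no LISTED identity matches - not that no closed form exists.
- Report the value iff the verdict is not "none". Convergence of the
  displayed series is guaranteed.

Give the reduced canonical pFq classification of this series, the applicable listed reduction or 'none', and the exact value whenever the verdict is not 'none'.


This is -\frac{4}{3} * 0F0(-; -; \frac{3}{2}) in reduced canonical form. Verdict (x = \frac{3}{2}): exponential (I5) applies (the 0F0 exponential series at x = \frac{3}{2}). Value: \left(-\frac{4}{3}\right) \cdot e^{\frac{3}{2}}.

Key step: t_0 = -\frac{4}{3} here, and the lower running product (C = -4/3) is a rising factorial.
Consecutive-term ratio: r(k) = \frac{3}{2} * 1 / [(k+1)] - rational; roots negated = parameters, x = \frac{3}{2}, C = -\frac{4}{3}.


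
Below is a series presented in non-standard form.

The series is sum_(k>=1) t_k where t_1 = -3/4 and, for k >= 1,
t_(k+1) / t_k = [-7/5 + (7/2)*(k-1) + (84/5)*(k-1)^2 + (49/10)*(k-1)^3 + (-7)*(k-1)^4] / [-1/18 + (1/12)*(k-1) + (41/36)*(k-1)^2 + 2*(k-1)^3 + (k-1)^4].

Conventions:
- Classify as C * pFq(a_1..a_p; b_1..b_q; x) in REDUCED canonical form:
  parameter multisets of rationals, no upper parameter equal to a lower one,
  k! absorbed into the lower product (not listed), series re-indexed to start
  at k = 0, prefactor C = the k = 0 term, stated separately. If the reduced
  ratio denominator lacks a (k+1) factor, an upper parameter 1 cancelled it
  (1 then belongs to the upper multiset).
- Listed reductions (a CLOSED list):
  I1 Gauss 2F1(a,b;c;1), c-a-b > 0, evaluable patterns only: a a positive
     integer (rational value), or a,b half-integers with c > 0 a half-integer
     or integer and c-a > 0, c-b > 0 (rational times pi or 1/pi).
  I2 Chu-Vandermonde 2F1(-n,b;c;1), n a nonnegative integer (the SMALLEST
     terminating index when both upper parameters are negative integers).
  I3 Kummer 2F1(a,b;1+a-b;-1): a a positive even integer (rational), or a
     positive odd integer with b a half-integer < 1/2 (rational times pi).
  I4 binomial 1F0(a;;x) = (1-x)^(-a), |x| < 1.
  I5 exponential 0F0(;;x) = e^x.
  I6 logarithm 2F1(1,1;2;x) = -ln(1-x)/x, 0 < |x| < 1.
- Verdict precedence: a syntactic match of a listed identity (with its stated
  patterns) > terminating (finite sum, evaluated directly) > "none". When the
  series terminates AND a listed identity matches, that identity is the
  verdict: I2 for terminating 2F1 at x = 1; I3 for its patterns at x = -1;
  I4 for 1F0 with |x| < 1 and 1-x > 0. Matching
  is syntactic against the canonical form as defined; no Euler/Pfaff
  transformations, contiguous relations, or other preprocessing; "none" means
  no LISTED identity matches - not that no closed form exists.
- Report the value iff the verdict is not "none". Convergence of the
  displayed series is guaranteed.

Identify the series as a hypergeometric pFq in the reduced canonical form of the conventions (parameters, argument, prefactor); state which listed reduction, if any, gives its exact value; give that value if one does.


Key step: t_0 being -3/4, the ratio is unreduced: k + 1/2 divides both sides (C = -3/4, x = -7).
Consecutive-term ratio: r(k) = (-7) * (k-2) (k-1/5) (k+1) / [(k-1/6) (k+2/3) (k+1)] ; factor over Q: parameters, x = (-7), and C = -3/4.

At argument -7: a 3F2 with upper {-2, -1/5, 1}, lower {-1/6, 2/3}, scaled by C = -3/4. Verdict: terminating. (-2)_k vanishes past k = 2, leaving a 3-term sum, computed directly. Hence: -239637/2500.


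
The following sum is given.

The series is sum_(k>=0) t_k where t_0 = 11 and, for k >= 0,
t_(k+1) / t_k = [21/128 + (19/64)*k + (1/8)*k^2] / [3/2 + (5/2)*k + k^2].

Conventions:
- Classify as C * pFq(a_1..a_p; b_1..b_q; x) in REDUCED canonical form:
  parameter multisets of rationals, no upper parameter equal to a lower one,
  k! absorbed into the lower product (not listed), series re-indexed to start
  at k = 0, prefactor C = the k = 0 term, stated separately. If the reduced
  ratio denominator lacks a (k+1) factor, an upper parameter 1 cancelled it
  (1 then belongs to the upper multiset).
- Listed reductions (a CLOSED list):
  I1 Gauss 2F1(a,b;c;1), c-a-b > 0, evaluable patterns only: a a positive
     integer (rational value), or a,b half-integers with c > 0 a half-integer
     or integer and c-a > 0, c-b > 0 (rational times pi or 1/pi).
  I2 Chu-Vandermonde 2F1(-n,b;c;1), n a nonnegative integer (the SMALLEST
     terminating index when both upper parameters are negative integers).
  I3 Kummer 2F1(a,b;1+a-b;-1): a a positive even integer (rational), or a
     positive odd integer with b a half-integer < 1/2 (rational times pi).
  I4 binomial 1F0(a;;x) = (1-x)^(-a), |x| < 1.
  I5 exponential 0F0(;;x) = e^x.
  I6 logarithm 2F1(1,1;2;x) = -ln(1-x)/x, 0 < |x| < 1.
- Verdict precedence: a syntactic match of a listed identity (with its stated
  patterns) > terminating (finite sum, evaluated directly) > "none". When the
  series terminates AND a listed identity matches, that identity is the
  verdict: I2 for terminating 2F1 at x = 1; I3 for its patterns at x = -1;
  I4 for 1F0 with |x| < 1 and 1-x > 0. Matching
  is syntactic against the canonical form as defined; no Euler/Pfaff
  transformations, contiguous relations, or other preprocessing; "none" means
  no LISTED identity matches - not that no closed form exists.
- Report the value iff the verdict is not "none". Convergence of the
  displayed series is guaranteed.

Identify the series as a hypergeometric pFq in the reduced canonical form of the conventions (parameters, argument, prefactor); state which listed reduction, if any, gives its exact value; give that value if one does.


x = 1/8 here; the reduced form reads 1F0, upper {7/8}, lower {-}, C = 11. Verdict: the I4 binomial reduction applies (the 1F0 binomial series: exponent -7/8, x = 1/8). Hence: 11 * (7/8)^(-7/8).

The tell: with t_0 = 11, the ratio is unreduced: k + 3/2 divides both sides (C = 11).
Adjacent-term ratio: r(k) = (1/8) * (k+7/8) / [(k+1)] ; factor over Q: parameters, x = (1/8), and C = 11.


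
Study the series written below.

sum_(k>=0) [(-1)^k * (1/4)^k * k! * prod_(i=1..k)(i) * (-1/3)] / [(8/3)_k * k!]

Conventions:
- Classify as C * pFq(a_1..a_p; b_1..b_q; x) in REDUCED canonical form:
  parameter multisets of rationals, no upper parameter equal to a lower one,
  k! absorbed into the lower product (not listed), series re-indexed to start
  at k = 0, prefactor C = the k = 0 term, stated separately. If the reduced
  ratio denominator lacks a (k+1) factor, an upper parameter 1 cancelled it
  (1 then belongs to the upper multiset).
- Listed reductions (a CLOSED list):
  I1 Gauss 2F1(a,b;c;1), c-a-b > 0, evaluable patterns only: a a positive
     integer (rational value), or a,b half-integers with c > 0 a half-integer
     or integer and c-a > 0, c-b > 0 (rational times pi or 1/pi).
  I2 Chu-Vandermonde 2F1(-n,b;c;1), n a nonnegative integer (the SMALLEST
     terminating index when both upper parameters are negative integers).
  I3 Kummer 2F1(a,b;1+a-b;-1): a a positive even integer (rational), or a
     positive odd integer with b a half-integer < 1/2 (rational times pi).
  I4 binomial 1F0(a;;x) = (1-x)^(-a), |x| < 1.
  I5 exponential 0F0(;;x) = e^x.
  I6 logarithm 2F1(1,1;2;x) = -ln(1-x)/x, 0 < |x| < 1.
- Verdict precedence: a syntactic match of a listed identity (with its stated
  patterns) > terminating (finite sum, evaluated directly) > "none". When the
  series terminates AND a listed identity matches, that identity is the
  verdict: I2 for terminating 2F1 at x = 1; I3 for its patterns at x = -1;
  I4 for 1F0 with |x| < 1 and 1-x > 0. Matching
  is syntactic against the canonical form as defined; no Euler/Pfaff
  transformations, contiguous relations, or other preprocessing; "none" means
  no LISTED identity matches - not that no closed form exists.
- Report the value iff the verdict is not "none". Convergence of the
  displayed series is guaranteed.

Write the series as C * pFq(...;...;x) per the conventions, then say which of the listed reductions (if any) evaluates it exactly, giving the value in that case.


First insight: from the first term -1/3: the (-1)^k factor (C = -1/3, x = -1/4) folds into the argument's sign.
Term ratio: r(k) = (-1/4) * (k+1) (k+1) / [(k+8/3) (k+1)] - rational; roots negated = parameters, x = (-1/4), C = -1/3.

Classification (C = -1/3): 2F1 with upper {1, 1}, lower {8/3}, argument x = -1/4. Verdict: none. Every listed pattern misses the 2F1 form at -1/4, upper {1, 1}.


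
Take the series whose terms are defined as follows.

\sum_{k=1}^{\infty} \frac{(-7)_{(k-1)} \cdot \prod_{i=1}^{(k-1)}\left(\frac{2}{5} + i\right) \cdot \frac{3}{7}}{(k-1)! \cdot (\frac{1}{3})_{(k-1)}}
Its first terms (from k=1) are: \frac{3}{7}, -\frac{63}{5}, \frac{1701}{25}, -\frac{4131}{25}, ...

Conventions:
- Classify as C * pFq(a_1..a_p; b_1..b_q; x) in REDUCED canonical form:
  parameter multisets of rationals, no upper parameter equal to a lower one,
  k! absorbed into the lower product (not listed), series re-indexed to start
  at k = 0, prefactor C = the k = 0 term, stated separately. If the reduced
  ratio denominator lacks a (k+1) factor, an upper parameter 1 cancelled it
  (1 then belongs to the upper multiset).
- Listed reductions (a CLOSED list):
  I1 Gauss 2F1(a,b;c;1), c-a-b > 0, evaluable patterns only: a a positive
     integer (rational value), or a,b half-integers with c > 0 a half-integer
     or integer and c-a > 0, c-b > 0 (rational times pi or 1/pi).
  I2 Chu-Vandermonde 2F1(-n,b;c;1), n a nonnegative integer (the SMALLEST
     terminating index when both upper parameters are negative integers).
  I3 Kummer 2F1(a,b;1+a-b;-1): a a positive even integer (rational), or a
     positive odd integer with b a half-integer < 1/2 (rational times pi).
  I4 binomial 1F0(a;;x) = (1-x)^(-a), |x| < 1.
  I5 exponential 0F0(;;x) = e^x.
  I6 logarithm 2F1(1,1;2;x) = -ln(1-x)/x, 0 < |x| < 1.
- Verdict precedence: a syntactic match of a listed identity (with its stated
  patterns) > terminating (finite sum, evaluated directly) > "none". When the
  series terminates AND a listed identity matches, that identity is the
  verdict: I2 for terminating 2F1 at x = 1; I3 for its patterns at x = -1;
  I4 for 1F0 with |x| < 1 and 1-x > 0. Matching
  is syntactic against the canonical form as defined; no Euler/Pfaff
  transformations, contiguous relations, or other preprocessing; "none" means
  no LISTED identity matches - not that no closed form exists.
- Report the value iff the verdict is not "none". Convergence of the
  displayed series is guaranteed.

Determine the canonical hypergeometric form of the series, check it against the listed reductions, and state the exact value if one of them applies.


Canonical form: C = \frac{3}{7} times 2F1 with upper {-7, \frac{7}{5}}, lower {\frac{1}{3}}, x = 1. Verdict: the Chu-Vandermonde identity I2 applies (terminating 2F1 at x = 1 with n = 7, b = 7/5, c = \frac{1}{3}). Sum: \frac{4178262}{675390625}.

First insight: from the first term \frac{3}{7}: the running product (C = 3/7) telescopes to a rising factorial.
Step ratio: r(k) = 1 * (k-7) (k+\frac{7}{5}) / [(k+\frac{1}{3}) (k+1)] - rational in k, leading ratio 1; with t_0 = \frac{3}{7}, classification follows.


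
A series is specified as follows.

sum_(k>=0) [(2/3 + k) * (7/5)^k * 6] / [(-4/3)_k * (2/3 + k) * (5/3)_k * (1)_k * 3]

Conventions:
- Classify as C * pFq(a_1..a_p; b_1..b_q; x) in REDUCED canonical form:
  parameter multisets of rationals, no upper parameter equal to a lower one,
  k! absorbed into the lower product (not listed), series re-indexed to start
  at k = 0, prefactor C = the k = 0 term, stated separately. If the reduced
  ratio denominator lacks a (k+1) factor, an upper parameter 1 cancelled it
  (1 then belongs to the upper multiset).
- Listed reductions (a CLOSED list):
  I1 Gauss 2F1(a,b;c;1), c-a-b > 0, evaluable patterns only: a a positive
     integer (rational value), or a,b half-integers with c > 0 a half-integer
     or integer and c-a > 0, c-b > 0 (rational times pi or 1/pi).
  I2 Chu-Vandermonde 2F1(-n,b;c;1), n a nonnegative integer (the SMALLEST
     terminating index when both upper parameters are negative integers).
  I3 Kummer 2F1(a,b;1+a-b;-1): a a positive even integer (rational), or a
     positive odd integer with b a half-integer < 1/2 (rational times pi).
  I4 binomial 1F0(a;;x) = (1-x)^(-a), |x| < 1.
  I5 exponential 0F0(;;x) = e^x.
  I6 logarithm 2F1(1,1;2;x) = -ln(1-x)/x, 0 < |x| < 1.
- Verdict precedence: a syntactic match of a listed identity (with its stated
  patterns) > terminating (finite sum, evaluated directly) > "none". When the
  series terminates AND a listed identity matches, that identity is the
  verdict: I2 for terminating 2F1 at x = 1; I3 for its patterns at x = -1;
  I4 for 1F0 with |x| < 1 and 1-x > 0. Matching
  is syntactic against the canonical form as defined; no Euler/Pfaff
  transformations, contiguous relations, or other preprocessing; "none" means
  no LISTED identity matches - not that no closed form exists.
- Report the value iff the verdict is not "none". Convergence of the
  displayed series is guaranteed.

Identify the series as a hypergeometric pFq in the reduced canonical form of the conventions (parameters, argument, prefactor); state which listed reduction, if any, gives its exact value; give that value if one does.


At argument 7/5: a 0F2 with upper {-}, lower {-4/3, 5/3}, scaled by C = 2. Verdict: none - at argument 7/5 the multisets {-} ; {-4/3, 5/3} match no listed identity.

Key observation: t_0 being 2, (1)_k (C = 2, x = 7/5) is k! itself.
Term ratio: r(k) = (7/5) * 1 / [(k-4/3) (k+5/3) (k+1)] - rational in k. x = (7/5); t_0 = 2; negate the roots.


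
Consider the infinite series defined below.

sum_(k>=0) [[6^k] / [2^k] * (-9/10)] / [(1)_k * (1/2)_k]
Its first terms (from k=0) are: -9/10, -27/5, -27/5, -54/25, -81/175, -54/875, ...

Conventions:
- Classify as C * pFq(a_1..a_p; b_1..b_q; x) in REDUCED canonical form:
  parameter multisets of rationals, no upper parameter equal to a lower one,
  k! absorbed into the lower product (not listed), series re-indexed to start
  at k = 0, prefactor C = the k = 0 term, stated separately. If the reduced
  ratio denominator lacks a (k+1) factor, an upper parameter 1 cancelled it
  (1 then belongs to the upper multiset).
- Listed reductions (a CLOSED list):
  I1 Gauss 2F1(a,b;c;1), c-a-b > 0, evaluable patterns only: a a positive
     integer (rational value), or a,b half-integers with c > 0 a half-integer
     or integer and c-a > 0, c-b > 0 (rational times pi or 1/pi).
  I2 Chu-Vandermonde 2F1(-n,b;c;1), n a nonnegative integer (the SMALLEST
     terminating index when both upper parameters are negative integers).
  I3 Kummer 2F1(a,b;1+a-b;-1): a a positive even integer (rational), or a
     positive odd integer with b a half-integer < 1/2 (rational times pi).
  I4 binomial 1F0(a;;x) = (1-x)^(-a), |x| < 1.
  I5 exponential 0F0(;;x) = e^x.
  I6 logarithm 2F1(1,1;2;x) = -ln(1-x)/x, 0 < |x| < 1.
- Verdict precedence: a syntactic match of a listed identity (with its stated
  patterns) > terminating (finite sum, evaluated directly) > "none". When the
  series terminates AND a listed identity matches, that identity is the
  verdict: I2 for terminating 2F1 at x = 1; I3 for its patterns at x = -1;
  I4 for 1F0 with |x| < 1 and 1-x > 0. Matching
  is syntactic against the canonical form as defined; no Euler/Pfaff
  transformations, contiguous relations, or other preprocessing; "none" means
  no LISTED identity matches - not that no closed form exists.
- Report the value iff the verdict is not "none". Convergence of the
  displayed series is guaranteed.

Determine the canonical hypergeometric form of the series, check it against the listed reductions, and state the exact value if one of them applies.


x = 3 here; the reduced form reads 0F1, upper {-}, lower {1/2}, C = -9/10. Verdict: none. Every listed pattern misses the 0F1 form at 3, upper {-}.

The tell: x = 3 and (1)_k (C = -9/10) is k! itself.
Adjacent-term ratio: r(k) = 3 * 1 / [(k+1/2) (k+1)] - poly over poly, x = 3 from leading terms; C = -9/10 at k = 0.


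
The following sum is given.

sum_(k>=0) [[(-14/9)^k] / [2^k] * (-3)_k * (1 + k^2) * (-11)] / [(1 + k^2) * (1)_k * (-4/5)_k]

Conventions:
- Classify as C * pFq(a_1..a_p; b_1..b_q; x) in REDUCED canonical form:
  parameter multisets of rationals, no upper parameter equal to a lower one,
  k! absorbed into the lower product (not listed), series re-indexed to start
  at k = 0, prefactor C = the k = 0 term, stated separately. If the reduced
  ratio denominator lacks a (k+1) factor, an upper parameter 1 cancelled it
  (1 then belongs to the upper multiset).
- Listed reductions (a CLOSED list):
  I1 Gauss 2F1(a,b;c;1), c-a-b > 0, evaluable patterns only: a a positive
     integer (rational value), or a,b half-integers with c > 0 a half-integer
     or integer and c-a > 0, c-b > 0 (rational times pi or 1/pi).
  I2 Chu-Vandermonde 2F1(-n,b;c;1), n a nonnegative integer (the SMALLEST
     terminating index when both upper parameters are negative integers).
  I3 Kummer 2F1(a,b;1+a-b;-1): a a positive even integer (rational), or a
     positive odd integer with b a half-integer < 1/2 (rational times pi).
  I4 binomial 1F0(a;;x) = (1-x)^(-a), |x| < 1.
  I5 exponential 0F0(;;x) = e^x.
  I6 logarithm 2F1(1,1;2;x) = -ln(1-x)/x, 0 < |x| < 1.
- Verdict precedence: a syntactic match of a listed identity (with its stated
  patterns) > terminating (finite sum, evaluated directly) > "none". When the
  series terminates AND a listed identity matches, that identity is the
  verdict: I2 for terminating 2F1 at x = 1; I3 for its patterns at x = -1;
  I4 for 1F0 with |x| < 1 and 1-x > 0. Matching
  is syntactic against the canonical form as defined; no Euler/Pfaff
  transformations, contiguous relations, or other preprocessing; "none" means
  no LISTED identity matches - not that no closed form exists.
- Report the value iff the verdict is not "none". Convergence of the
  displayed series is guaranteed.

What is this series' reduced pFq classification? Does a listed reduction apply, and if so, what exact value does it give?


Key observation: with t_0 = -11, (1)_k (prefactor -11) is k! itself.
Term ratio: r(k) = (-7/9) * (k-3) / [(k-4/5) (k+1)] - poly over poly, x = (-7/9) from leading terms; C = -11 at k = 0.

This is -11 * 1F1(-3; -4/5; -7/9) in reduced canonical form. Verdict: terminating (-3 upstairs). 4 nonzero terms in all; added directly. Its exact value is 3023449/17496.


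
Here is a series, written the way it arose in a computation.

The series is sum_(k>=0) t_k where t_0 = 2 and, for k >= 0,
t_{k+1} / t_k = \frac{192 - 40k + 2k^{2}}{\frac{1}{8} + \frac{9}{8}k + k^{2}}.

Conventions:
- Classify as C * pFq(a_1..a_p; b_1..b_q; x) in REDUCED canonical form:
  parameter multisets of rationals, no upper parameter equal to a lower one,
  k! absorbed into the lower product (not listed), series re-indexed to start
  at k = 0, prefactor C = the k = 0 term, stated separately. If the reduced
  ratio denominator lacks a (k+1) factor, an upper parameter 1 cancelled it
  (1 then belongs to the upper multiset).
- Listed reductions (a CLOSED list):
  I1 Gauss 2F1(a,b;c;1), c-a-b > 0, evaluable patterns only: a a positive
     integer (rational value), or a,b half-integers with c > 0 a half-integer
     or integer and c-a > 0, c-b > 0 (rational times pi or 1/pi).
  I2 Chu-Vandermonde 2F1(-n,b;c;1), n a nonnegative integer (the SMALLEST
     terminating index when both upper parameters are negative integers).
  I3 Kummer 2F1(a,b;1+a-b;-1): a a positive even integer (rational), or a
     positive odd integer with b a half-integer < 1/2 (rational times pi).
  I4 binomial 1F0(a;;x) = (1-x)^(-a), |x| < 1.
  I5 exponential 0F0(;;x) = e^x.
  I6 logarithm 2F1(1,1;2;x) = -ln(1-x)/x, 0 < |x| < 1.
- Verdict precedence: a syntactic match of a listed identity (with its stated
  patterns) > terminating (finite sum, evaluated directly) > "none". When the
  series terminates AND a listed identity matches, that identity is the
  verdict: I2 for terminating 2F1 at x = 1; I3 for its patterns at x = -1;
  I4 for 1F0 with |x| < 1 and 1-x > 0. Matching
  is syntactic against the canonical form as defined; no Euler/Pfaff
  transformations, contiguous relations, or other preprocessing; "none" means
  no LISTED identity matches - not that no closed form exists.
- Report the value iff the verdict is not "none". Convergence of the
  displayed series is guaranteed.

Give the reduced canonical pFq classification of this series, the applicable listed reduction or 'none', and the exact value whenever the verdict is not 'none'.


x = 2 here; the reduced form reads 2F1, upper {-12, -8}, lower {\frac{1}{8}}, C = 2. Verdict: terminating - upper -8 stops the sum at k = 8; the 9 terms are added exactly. Value: \frac{446825180066662}{1390515}.

First insight: with t_0 = 2, roots of the ratio polynomials (prefactor 2) are the negated parameters.
Adjacent-term ratio: r(k) = 2 * (k-12) (k-8) / [(k+\frac{1}{8}) (k+1)] ; factor over Q: parameters, x = 2, and C = 2.


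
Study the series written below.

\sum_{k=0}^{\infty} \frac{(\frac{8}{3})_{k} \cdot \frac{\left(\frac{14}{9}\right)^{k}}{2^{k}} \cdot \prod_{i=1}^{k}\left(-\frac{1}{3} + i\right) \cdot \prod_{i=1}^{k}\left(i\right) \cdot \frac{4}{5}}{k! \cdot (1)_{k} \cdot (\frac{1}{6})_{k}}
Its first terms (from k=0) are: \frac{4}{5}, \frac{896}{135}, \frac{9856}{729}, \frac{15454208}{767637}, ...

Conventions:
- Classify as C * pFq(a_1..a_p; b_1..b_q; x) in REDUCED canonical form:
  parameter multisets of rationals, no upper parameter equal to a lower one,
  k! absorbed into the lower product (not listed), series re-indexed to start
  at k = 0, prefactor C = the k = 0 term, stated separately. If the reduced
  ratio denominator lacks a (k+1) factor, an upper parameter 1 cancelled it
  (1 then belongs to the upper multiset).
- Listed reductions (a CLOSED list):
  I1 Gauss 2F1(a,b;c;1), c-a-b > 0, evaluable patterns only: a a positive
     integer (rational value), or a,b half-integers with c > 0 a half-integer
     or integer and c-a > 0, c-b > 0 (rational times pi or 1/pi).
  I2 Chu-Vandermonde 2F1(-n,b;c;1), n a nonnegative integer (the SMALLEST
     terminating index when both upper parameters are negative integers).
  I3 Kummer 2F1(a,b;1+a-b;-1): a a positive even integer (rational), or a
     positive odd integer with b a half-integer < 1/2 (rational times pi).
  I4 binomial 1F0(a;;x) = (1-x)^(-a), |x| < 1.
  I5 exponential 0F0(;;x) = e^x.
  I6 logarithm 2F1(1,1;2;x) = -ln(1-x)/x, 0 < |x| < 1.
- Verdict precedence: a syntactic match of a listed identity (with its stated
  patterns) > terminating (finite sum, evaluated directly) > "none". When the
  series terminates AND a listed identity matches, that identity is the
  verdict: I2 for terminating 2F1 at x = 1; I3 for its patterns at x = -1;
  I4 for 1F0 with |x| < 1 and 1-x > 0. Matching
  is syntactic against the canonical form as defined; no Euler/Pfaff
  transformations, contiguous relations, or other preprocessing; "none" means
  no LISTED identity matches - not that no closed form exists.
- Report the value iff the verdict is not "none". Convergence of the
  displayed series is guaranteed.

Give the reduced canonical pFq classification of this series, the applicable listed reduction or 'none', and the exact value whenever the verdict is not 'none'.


The series (x = \frac{7}{9}) is 2F1: upper {\frac{2}{3}, \frac{8}{3}}, lower {\frac{1}{6}}, prefactor \frac{4}{5}. Verdict: none - this 2F1 at x = \frac{7}{9} matches no listed pattern, and upper {\frac{2}{3}, \frac{8}{3}} holds no stopper.

Key step: with t_0 = \frac{4}{5}, the running product (C = 4/5, x = 7/9) telescopes to a rising factorial.
Adjacent-term ratio: r(k) = \frac{7}{9} * (k+\frac{2}{3}) (k+\frac{8}{3}) / [(k+\frac{1}{6}) (k+1)] - rational in k, leading ratio \frac{7}{9}; with t_0 = \frac{4}{5}, classification follows.


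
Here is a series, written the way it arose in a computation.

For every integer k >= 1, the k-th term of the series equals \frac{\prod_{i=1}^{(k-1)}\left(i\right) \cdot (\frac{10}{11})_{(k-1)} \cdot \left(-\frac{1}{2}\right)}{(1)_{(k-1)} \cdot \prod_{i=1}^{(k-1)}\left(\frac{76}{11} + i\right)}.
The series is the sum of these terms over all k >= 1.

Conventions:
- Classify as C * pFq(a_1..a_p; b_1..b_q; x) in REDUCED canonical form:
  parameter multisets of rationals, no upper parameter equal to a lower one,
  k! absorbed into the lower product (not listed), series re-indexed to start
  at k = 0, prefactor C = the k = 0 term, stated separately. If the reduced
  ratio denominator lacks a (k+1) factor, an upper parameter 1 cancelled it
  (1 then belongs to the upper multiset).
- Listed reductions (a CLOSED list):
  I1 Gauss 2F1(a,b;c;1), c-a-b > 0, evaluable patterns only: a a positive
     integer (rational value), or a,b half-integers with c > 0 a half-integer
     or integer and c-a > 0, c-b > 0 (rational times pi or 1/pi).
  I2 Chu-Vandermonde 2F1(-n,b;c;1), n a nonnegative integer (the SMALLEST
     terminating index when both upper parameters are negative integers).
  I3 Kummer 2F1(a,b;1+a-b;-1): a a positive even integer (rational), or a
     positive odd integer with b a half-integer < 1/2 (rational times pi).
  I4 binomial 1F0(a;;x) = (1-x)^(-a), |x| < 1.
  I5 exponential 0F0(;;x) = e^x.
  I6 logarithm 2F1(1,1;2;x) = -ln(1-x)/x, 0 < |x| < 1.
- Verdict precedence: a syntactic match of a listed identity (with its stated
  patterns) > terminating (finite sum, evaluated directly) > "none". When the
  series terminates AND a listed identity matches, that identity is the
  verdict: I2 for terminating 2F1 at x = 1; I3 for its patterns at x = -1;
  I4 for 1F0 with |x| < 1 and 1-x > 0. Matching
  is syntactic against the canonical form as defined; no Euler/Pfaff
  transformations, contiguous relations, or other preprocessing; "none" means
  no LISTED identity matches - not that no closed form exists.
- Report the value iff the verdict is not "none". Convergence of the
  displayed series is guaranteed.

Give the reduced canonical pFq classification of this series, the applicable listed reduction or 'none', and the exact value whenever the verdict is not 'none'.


This is -\frac{1}{2} * 2F1(\frac{10}{11}, 1; \frac{87}{11}; 1) in reduced canonical form. Verdict: the Gauss summation I1 applies (x = 1: the Gamma ratio telescopes since c-a-b = 6 > 0 and a = 1 in Z>0). Exact value: -\frac{19}{33}.

Key observation: t_0 = -\frac{1}{2} here, and the lower running product (prefactor -1/2) is a rising factorial.
Step ratio: r(k) = 1 * (k+\frac{10}{11}) (k+1) / [(k+\frac{87}{11}) (k+1)] ; factor over Q: parameters, x = 1, and C = -\frac{1}{2}.


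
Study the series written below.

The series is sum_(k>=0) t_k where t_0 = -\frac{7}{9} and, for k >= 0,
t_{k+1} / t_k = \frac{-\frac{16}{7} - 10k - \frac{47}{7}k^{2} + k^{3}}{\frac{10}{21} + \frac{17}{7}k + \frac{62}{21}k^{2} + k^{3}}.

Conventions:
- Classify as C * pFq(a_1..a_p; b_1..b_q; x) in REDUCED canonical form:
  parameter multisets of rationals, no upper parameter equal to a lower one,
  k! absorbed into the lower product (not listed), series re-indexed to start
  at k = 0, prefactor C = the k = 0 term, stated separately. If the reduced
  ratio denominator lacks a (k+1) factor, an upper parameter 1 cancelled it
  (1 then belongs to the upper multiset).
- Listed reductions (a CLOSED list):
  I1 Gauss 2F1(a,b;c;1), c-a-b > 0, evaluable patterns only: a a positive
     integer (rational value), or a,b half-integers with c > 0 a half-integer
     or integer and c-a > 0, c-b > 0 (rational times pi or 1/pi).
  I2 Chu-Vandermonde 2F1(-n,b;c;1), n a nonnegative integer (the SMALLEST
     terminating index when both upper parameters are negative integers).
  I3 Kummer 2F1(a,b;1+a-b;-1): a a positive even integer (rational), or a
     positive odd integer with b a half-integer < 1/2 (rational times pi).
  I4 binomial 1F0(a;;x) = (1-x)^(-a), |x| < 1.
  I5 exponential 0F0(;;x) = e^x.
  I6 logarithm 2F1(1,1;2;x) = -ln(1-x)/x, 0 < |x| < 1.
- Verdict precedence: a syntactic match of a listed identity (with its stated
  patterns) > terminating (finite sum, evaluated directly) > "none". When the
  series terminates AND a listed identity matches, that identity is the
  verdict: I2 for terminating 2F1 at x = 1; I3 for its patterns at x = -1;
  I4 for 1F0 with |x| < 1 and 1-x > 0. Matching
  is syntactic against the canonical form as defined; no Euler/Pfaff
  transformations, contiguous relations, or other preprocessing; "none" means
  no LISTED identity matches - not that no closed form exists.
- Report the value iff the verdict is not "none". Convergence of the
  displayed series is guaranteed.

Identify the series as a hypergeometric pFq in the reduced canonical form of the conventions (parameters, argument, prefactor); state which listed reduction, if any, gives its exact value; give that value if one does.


The series (x = 1) is 2F1: upper {-8, 1}, lower {\frac{5}{3}}, prefactor -\frac{7}{9}. Verdict (x = 1): Chu-Vandermonde (I2) applies (terminating 2F1 at x = 1 with n = 8, b = 1, c = \frac{5}{3}). Exact value: -\frac{7}{117}.

Key step: t_0 being -\frac{7}{9}, the expanded ratio factors over Q; C = -7/9, roots give parameters.
Adjacent-term ratio: r(k) = 1 * (k-8) (k+1) / [(k+\frac{5}{3}) (k+1)] - rational in k, leading ratio 1; with t_0 = -\frac{7}{9}, classification follows.
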